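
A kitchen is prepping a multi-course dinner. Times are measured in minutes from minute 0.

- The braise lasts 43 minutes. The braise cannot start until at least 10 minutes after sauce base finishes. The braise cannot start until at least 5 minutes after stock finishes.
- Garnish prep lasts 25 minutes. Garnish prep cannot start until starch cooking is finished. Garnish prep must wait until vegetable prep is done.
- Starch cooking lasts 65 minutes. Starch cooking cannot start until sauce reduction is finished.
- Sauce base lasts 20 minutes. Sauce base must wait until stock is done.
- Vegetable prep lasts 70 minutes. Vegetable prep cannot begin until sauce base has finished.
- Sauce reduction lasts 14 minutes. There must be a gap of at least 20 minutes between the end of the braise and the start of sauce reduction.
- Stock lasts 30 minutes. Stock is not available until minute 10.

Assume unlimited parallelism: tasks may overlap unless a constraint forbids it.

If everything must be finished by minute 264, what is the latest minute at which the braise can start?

97

To finish by minute 264, garnish prep (duration 25) must start no later than minute 239.
Starch cooking feeds into garnish prep (must start by minute 239); so starch cooking must finish by minute 239 and therefore start by minute 174.
Sauce reduction feeds into starch cooking (must start by minute 174); so sauce reduction must finish by minute 174 and therefore start by minute 160.
Since sauce reduction (must start by minute 160, minus 20-minute gap → minute 140) depends on it, the braise must finish by minute 140. Backing off its 43-minute duration gives a latest start of minute 97.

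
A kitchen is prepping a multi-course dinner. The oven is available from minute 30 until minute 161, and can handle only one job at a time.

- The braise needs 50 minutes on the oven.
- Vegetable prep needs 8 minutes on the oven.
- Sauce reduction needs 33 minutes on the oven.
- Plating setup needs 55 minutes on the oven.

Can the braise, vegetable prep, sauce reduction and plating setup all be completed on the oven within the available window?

No

The oven window is 161 − 30 = 131 minutes.
Running back to back, the jobs need 50 + 8 + 33 + 55 = 146 minutes on the oven.
Since 146 > 131, they cannot all fit.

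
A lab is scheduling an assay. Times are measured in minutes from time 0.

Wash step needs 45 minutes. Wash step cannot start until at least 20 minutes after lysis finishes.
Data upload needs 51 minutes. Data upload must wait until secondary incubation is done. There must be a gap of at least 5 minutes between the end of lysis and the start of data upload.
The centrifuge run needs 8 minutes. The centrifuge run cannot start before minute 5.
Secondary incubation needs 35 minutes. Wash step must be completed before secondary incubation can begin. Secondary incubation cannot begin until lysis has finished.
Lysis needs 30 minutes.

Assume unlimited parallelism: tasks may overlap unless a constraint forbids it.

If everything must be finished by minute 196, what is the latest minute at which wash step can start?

To finish by minute 196, data upload (duration 51) must start no later than minute 145.
Since data upload (must start by minute 145) depends on it, secondary incubation must finish by minute 145. Backing off its 35-minute duration gives a latest start of minute 110.
Wash step feeds into secondary incubation (must start by minute 110); so wash step must finish by minute 110 and therefore start by minute 65.

65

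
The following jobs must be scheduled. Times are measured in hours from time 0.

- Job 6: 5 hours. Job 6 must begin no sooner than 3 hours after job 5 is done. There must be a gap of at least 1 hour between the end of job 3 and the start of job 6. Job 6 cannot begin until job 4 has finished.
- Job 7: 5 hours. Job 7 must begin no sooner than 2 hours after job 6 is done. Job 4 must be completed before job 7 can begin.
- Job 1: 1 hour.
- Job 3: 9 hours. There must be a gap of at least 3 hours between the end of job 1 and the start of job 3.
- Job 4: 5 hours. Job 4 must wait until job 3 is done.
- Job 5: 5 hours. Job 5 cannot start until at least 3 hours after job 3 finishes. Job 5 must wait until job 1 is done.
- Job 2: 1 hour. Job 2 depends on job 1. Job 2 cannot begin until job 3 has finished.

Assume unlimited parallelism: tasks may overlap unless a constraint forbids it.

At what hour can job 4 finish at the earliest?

Nothing blocks job 1, so it runs from hour 0 to hour 1.
Job 3 cannot begin until job 1 (finishes hour 1, plus 3-hour gap → hour 4). It runs from hour 4 to 4 + 9 = hour 13.
Job 4 cannot begin until job 3 (finishes hour 13). It runs from hour 13 to 13 + 5 = hour 18.

18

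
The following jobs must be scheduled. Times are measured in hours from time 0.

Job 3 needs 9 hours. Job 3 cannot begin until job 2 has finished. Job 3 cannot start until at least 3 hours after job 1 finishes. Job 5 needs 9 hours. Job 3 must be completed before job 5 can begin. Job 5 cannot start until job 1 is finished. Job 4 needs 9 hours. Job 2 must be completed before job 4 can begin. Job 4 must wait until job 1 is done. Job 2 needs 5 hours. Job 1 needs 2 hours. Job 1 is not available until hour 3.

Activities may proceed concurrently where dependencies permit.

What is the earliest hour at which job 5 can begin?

Job 2 can start immediately at hour 0; it finishes at hour 5.
Job 1 waits on its own release at hour 3, so it starts at hour 3 and finishes at 3 + 2 = hour 5.
Job 3 has to wait for job 2 (finishes hour 5); job 1 (finishes hour 5, plus 3-hour gap → hour 8). The latest of these is hour 8, so job 3 runs hour 8 to 8 + 9 = hour 17.
Job 5 waits on job 3 (finishes hour 17); job 1 (finishes hour 5). The latest of these is hour 17, which is the earliest job 5 can start.

17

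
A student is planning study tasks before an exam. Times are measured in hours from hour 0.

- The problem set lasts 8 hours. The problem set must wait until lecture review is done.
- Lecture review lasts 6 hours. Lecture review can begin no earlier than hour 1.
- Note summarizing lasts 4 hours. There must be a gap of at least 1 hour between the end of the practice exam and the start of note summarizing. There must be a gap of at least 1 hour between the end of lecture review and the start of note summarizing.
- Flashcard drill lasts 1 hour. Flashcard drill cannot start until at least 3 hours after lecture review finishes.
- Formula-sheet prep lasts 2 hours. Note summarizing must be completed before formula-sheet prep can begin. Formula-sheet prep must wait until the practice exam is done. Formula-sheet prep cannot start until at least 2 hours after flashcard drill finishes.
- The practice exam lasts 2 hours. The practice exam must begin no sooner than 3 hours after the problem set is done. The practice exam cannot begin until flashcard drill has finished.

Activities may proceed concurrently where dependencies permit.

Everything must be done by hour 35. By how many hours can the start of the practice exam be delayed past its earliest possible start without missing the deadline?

After its own release at hour 1, lecture review can start at hour 1 and finishes at hour 7.
Flashcard drill cannot begin until lecture review (finishes hour 7, plus 3-hour gap → hour 10). It runs from hour 10 to 10 + 1 = hour 11.
The problem set cannot begin until lecture review (finishes hour 7). It runs from hour 7 to 7 + 8 = hour 15.
The practice exam has to wait for the problem set (finishes hour 15, plus 3-hour gap → hour 18); flashcard drill (finishes hour 11). The latest of these is hour 18, so the practice exam runs hour 18 to 18 + 2 = hour 20.

Working backward from the deadline:
To finish by hour 35, formula-sheet prep (duration 2) must start no later than hour 33.
Since formula-sheet prep (must start by hour 33) depends on it, note summarizing must finish by hour 33. Backing off its 4-hour duration gives a latest start of hour 29.
For the practice exam: note summarizing (must start by hour 29, minus 1-hour gap → hour 28); formula-sheet prep (must start by hour 33). The most restrictive is hour 28; with a 2-hour duration, the practice exam must start by hour 26.
So the practice exam can start as early as hour 18 and as late as hour 26, giving 26 − 18 = 8 hours of slack.

8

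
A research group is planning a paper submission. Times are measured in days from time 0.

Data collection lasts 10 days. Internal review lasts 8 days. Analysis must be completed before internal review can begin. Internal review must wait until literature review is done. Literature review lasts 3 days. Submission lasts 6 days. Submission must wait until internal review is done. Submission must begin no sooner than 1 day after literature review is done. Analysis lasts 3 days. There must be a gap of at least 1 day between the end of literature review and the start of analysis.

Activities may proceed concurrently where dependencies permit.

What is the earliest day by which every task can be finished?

21

Nothing blocks data collection, so it runs from day 0 to day 10.
Nothing blocks literature review, so it runs from day 0 to day 3.
After literature review (finishes day 3, plus 1-day gap → day 4), analysis can start at day 4 and finishes at day 7.
Internal review cannot start until analysis (finishes day 7); literature review (finishes day 3). The controlling bound is day 7, so internal review finishes at 7 + 8 = day 15.
For submission: internal review (finishes day 15); literature review (finishes day 3, plus 1-day gap → day 4). Taking the maximum gives a start of day 15, and it finishes at 15 + 6 = day 21.
All tasks are finished once the last one completes. Finish times: Literature review at 3, Data collection at 10, Analysis at 7, Internal review at 15, Submission at 21. The latest is day 21.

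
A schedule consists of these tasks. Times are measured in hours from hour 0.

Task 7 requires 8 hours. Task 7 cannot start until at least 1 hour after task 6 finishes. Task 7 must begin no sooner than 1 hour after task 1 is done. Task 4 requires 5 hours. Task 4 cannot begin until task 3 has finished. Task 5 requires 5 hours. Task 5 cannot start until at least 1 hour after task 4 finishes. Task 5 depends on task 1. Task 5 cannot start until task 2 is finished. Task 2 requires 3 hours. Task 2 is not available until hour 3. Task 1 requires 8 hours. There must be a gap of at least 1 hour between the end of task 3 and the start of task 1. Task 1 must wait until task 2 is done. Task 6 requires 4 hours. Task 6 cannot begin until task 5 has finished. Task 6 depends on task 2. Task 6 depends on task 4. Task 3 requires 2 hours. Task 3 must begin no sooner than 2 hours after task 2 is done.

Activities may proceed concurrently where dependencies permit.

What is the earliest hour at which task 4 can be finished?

15

Task 2 waits on its own release at hour 3, so it starts at hour 3 and finishes at 3 + 3 = hour 6.
After task 2 (finishes hour 6, plus 2-hour gap → hour 8), task 3 can start at hour 8 and finishes at hour 10.
Task 4 cannot begin until task 3 (finishes hour 10). It runs from hour 10 to 10 + 5 = hour 15.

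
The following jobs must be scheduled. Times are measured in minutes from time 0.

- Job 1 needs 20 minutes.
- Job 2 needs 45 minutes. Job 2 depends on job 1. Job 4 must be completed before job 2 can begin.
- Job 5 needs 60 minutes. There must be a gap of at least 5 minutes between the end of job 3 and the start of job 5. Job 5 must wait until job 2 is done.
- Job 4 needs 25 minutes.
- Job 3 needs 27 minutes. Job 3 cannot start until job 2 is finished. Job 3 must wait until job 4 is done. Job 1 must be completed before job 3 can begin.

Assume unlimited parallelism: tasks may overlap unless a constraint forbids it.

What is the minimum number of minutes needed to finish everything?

Job 4 can start immediately at minute 0; it finishes at minute 25.
Nothing blocks job 1, so it runs from minute 0 to minute 20.
Job 2 has to wait for job 1 (finishes minute 20); job 4 (finishes minute 25). The latest of these is minute 25, so job 2 runs minute 25 to 25 + 45 = minute 70.
For job 3: job 2 (finishes minute 70); job 4 (finishes minute 25); job 1 (finishes minute 20). Taking the maximum gives a start of minute 70, and it finishes at 70 + 27 = minute 97.
Job 5 needs all of job 3 (finishes minute 97, plus 5-minute gap → minute 102); job 2 (finishes minute 70). That puts its earliest start at minute 102; it finishes at 102 + 60 = minute 162.
All tasks are finished once the last one completes. Finish times: Job 1 at 20, Job 2 at 70, Job 3 at 97, Job 4 at 25, Job 5 at 162. The latest is minute 162.

162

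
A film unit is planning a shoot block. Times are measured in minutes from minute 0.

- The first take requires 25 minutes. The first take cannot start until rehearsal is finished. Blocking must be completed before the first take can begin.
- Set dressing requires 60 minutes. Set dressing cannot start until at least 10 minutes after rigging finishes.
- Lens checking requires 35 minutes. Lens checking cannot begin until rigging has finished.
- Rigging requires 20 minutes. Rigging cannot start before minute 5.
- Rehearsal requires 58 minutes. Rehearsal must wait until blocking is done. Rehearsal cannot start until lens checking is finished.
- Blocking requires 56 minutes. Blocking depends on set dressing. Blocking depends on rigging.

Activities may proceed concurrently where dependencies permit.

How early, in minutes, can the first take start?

209

Rigging cannot begin until its own release at minute 5. It runs from minute 5 to 5 + 20 = minute 25.
Lens checking cannot begin until rigging (finishes minute 25). It runs from minute 25 to 25 + 35 = minute 60.
Set dressing waits on rigging (finishes minute 25, plus 10-minute gap → minute 35), so it starts at minute 35 and finishes at 35 + 60 = minute 95.
Blocking has to wait for set dressing (finishes minute 95); rigging (finishes minute 25). The latest of these is minute 95, so blocking runs minute 95 to 95 + 56 = minute 151.
Rehearsal has to wait for blocking (finishes minute 151); lens checking (finishes minute 60). The latest of these is minute 151, so rehearsal runs minute 151 to 151 + 58 = minute 209.
The first take waits on rehearsal (finishes minute 209); blocking (finishes minute 151). The latest of these is minute 209, which is the earliest the first take can start.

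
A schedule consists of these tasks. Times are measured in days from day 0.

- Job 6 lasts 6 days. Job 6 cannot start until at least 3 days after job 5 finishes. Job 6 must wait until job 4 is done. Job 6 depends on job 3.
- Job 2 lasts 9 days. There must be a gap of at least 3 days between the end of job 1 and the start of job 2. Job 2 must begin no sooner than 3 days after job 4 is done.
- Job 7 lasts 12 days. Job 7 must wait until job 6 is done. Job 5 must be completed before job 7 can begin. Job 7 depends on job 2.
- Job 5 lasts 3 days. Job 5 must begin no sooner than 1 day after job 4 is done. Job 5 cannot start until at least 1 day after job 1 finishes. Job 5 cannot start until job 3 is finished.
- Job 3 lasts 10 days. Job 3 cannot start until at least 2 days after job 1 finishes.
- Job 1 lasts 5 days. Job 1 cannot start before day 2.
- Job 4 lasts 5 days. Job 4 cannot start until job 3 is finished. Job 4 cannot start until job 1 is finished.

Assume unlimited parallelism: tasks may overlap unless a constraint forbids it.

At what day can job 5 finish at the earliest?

28

Job 1 waits on its own release at day 2, so it starts at day 2 and finishes at 2 + 5 = day 7.
Job 3 cannot begin until job 1 (finishes day 7, plus 2-day gap → day 9). It runs from day 9 to 9 + 10 = day 19.
For job 4: job 3 (finishes day 19); job 1 (finishes day 7). Taking the maximum gives a start of day 19, and it finishes at 19 + 5 = day 24.
Job 5 needs all of job 4 (finishes day 24, plus 1-day gap → day 25); job 1 (finishes day 7, plus 1-day gap → day 8); job 3 (finishes day 19). That puts its earliest start at day 25; it finishes at 25 + 3 = day 28.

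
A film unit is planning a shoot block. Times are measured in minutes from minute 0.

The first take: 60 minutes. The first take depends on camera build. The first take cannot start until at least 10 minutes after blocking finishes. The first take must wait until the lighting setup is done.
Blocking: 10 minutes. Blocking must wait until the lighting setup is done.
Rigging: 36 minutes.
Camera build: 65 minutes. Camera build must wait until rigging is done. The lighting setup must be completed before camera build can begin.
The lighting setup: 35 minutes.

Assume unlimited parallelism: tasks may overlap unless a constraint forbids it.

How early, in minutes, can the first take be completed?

The lighting setup has no prerequisites, so it starts at minute 0 and finishes at minute 35.
Blocking waits on the lighting setup (finishes minute 35), so it starts at minute 35 and finishes at 35 + 10 = minute 45.
Nothing blocks rigging, so it runs from minute 0 to minute 36.
Camera build needs all of rigging (finishes minute 36); the lighting setup (finishes minute 35). That puts its earliest start at minute 36; it finishes at 36 + 65 = minute 101.
For the first take: camera build (finishes minute 101); blocking (finishes minute 45, plus 10-minute gap → minute 55); the lighting setup (finishes minute 35). Taking the maximum gives a start of minute 101, and it finishes at 101 + 60 = minute 161.

161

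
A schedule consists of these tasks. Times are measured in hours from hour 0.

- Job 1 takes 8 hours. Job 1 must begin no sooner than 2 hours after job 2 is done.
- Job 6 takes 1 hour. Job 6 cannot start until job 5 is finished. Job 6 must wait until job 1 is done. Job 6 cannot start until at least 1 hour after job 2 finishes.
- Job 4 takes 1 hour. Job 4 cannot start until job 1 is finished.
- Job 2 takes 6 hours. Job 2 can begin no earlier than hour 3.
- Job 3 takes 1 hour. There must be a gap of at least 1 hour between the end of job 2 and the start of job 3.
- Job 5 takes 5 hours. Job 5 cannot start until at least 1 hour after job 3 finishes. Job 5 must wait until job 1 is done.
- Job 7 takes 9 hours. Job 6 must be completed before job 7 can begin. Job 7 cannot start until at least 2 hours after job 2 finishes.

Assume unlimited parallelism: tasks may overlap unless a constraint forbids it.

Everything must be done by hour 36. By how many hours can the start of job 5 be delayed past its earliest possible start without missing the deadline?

Job 2 cannot begin until its own release at hour 3. It runs from hour 3 to 3 + 6 = hour 9.
After job 2 (finishes hour 9, plus 1-hour gap → hour 10), job 3 can start at hour 10 and finishes at hour 11.
After job 2 (finishes hour 9, plus 2-hour gap → hour 11), job 1 can start at hour 11 and finishes at hour 19.
For job 5: job 3 (finishes hour 11, plus 1-hour gap → hour 12); job 1 (finishes hour 19). Taking the maximum gives a start of hour 19, and it finishes at 19 + 5 = hour 24.

Working backward from the deadline:
Job 7 must finish by hour 36; it takes 9 hours, so it must start by 36 − 9 = hour 27.
Job 6 must finish before job 7 (must start by hour 27). With a 1-hour duration, job 6 must start by 27 − 1 = hour 26.
Since job 6 (must start by hour 26) depends on it, job 5 must finish by hour 26. Backing off its 5-hour duration gives a latest start of hour 21.
So job 5 can start as early as hour 19 and as late as hour 21, giving 21 − 19 = 2 hours of slack.

2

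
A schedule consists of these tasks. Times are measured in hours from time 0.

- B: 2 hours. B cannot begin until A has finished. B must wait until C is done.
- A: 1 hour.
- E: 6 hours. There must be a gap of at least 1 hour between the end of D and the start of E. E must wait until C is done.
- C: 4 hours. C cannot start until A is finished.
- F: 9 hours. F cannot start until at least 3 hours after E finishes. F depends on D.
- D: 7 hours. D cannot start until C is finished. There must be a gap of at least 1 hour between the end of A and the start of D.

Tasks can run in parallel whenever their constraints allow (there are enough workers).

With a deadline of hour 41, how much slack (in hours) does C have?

10

A can start immediately at hour 0; it finishes at hour 1.
C waits on A (finishes hour 1), so it starts at hour 1 and finishes at 1 + 4 = hour 5.

Working backward from the deadline:
To finish by hour 41, B (duration 2) must start no later than hour 39.
F has no dependents, so it just needs to finish by hour 41. Starting by 41 − 9 = hour 32 achieves that.
E feeds into F (must start by hour 32, minus 3-hour gap → hour 29); so E must finish by hour 29 and therefore start by hour 23.
D must finish in time for E (must start by hour 23, minus 1-hour gap → hour 22); F (must start by hour 32). The tightest is hour 22, so D must start by 22 − 7 = hour 15.
C must finish in time for B (must start by hour 39); D (must start by hour 15); E (must start by hour 23). The tightest is hour 15, so C must start by 15 − 4 = hour 11.
So C can start as early as hour 1 and as late as hour 11, giving 11 − 1 = 10 hours of slack.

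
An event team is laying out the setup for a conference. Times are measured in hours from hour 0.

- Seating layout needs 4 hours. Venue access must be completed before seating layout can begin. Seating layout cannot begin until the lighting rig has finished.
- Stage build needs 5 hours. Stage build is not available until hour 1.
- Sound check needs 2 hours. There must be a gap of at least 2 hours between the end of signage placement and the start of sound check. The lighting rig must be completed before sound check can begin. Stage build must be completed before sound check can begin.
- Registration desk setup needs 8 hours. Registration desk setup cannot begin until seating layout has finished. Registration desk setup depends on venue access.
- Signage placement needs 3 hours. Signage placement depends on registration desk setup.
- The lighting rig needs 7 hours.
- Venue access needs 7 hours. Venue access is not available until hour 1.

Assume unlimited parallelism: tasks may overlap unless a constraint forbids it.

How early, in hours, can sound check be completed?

The lighting rig can start immediately at hour 0; it finishes at hour 7.
Stage build cannot begin until its own release at hour 1. It runs from hour 1 to 1 + 5 = hour 6.
After its own release at hour 1, venue access can start at hour 1 and finishes at hour 8.
For seating layout: venue access (finishes hour 8); the lighting rig (finishes hour 7). Taking the maximum gives a start of hour 8, and it finishes at 8 + 4 = hour 12.
Registration desk setup needs all of seating layout (finishes hour 12); venue access (finishes hour 8). That puts its earliest start at hour 12; it finishes at 12 + 8 = hour 20.
After registration desk setup (finishes hour 20), signage placement can start at hour 20 and finishes at hour 23.
Sound check cannot start until signage placement (finishes hour 23, plus 2-hour gap → hour 25); the lighting rig (finishes hour 7); stage build (finishes hour 6). The controlling bound is hour 25, so sound check finishes at 25 + 2 = hour 27.

27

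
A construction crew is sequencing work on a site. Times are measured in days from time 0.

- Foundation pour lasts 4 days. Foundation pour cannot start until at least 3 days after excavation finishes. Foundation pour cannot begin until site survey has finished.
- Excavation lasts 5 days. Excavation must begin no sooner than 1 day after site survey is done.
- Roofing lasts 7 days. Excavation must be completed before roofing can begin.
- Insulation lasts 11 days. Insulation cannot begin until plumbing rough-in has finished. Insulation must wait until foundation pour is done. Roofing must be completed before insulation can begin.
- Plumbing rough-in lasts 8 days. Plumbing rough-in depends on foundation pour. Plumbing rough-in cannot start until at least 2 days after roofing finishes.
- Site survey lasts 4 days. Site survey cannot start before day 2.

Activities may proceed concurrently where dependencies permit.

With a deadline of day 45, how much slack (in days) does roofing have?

5

Site survey cannot begin until its own release at day 2. It runs from day 2 to 2 + 4 = day 6.
After site survey (finishes day 6, plus 1-day gap → day 7), excavation can start at day 7 and finishes at day 12.
Roofing cannot begin until excavation (finishes day 12). It runs from day 12 to 12 + 7 = day 19.

Working backward from the deadline:
Nothing follows insulation; the deadline of day 45 is its only limit. It must start by 45 − 11 = day 34.
Plumbing rough-in feeds into insulation (must start by day 34); so plumbing rough-in must finish by day 34 and therefore start by day 26.
For roofing: plumbing rough-in (must start by day 26, minus 2-day gap → day 24); insulation (must start by day 34). The most restrictive is day 24; with a 7-day duration, roofing must start by day 17.
So roofing can start as early as day 12 and as late as day 17, giving 17 − 12 = 5 days of slack.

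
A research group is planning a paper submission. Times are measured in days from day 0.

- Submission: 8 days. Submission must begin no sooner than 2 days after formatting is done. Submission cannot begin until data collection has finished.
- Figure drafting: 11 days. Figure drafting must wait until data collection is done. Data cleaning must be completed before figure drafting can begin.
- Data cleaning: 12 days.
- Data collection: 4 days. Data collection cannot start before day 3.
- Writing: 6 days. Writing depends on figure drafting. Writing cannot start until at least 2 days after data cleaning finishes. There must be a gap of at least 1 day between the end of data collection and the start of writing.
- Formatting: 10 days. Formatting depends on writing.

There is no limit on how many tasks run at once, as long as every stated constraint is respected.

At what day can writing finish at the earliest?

29

Data cleaning can start immediately at day 0; it finishes at day 12.
Data collection cannot begin until its own release at day 3. It runs from day 3 to 3 + 4 = day 7.
For figure drafting: data collection (finishes day 7); data cleaning (finishes day 12). Taking the maximum gives a start of day 12, and it finishes at 12 + 11 = day 23.
Writing cannot start until figure drafting (finishes day 23); data cleaning (finishes day 12, plus 2-day gap → day 14); data collection (finishes day 7, plus 1-day gap → day 8). The controlling bound is day 23, so writing finishes at 23 + 6 = day 29.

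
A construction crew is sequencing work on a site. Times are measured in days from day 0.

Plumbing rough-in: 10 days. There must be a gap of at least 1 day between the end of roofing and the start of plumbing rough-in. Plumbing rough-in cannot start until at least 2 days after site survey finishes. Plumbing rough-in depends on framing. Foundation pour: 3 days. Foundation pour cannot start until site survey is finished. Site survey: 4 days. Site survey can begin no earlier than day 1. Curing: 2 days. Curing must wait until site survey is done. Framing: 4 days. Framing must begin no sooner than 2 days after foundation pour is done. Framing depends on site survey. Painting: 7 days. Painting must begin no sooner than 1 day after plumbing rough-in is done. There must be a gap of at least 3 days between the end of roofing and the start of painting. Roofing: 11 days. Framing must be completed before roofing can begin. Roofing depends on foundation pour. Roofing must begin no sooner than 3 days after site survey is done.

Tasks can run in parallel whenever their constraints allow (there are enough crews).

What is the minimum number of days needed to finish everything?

44

Site survey waits on its own release at day 1, so it starts at day 1 and finishes at 1 + 4 = day 5.
Curing cannot begin until site survey (finishes day 5). It runs from day 5 to 5 + 2 = day 7.
After site survey (finishes day 5), foundation pour can start at day 5 and finishes at day 8.
Framing needs all of foundation pour (finishes day 8, plus 2-day gap → day 10); site survey (finishes day 5). That puts its earliest start at day 10; it finishes at 10 + 4 = day 14.
Roofing has to wait for framing (finishes day 14); foundation pour (finishes day 8); site survey (finishes day 5, plus 3-day gap → day 8). The latest of these is day 14, so roofing runs day 14 to 14 + 11 = day 25.
Plumbing rough-in needs all of roofing (finishes day 25, plus 1-day gap → day 26); site survey (finishes day 5, plus 2-day gap → day 7); framing (finishes day 14). That puts its earliest start at day 26; it finishes at 26 + 10 = day 36.
Painting has to wait for plumbing rough-in (finishes day 36, plus 1-day gap → day 37); roofing (finishes day 25, plus 3-day gap → day 28). The latest of these is day 37, so painting runs day 37 to 37 + 7 = day 44.
All tasks are finished once the last one completes. Finish times: Site survey at 5, Foundation pour at 8, Curing at 7, Framing at 14, Roofing at 25, Plumbing rough-in at 36, Painting at 44. The latest is day 44.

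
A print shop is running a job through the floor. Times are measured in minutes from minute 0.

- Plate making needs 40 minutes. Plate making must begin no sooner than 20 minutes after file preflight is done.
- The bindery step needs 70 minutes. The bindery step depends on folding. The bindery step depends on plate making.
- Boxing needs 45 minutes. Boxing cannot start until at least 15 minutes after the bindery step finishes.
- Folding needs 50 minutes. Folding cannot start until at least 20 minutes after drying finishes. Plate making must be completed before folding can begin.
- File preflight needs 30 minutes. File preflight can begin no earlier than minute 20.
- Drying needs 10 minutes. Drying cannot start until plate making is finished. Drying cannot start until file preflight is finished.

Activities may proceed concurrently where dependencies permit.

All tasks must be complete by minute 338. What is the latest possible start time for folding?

158

Boxing must finish by minute 338; it takes 45 minutes, so it must start by 338 − 45 = minute 293.
The bindery step feeds into boxing (must start by minute 293, minus 15-minute gap → minute 278); so the bindery step must finish by minute 278 and therefore start by minute 208.
Folding feeds into the bindery step (must start by minute 208); so folding must finish by minute 208 and therefore start by minute 158.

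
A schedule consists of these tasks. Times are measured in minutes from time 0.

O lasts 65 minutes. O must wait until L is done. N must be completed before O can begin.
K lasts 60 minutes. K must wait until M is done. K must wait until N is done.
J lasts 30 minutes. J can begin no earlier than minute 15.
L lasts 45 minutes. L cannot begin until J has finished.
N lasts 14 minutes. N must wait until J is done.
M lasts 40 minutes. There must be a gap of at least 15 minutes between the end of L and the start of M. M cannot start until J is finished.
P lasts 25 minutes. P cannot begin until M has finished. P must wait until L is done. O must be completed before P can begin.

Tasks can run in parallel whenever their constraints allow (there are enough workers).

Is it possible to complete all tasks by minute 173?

J waits on its own release at minute 15, so it starts at minute 15 and finishes at 15 + 30 = minute 45.
After J (finishes minute 45), N can start at minute 45 and finishes at minute 59.
L waits on J (finishes minute 45), so it starts at minute 45 and finishes at 45 + 45 = minute 90.
O needs all of L (finishes minute 90); N (finishes minute 59). That puts its earliest start at minute 90; it finishes at 90 + 65 = minute 155.
For M: L (finishes minute 90, plus 15-minute gap → minute 105); J (finishes minute 45). Taking the maximum gives a start of minute 105, and it finishes at 105 + 40 = minute 145.
P has to wait for M (finishes minute 145); L (finishes minute 90); O (finishes minute 155). The latest of these is minute 155, so P runs minute 155 to 155 + 25 = minute 180.
K cannot start until M (finishes minute 145); N (finishes minute 59). The controlling bound is minute 145, so K finishes at 145 + 60 = minute 205.
The earliest everything can be done is minute 205, which is after the deadline of 173, so it is not possible.

No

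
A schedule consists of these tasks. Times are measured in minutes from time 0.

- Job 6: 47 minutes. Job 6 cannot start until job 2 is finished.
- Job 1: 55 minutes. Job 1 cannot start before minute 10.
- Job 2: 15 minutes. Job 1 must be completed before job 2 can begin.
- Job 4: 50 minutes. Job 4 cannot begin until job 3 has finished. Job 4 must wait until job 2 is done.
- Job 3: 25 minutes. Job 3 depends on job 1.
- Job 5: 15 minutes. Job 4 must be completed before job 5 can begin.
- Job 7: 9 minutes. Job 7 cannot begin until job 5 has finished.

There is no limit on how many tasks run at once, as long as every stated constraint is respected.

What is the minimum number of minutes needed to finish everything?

After its own release at minute 10, job 1 can start at minute 10 and finishes at minute 65.
After job 1 (finishes minute 65), job 3 can start at minute 65 and finishes at minute 90.
Job 2 waits on job 1 (finishes minute 65), so it starts at minute 65 and finishes at 65 + 15 = minute 80.
After job 2 (finishes minute 80), job 6 can start at minute 80 and finishes at minute 127.
For job 4: job 3 (finishes minute 90); job 2 (finishes minute 80). Taking the maximum gives a start of minute 90, and it finishes at 90 + 50 = minute 140.
Job 5 waits on job 4 (finishes minute 140), so it starts at minute 140 and finishes at 140 + 15 = minute 155.
After job 5 (finishes minute 155), job 7 can start at minute 155 and finishes at minute 164.
All tasks are finished once the last one completes. Finish times: Job 1 at 65, Job 2 at 80, Job 3 at 90, Job 4 at 140, Job 5 at 155, Job 6 at 127, Job 7 at 164. The latest is minute 164.

164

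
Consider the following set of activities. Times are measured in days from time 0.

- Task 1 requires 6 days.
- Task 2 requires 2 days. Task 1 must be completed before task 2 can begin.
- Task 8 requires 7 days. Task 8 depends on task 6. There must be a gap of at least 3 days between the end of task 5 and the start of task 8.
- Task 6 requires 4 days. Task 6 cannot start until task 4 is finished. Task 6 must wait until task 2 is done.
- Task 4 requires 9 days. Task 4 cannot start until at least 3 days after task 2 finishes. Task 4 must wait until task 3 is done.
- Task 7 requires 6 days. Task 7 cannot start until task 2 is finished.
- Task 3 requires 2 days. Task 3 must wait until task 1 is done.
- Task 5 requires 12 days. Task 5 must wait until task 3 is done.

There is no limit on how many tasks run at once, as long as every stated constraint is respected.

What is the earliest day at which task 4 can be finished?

Task 1 can start immediately at day 0; it finishes at day 6.
After task 1 (finishes day 6), task 3 can start at day 6 and finishes at day 8.
Task 2 waits on task 1 (finishes day 6), so it starts at day 6 and finishes at 6 + 2 = day 8.
Task 4 has to wait for task 2 (finishes day 8, plus 3-day gap → day 11); task 3 (finishes day 8). The latest of these is day 11, so task 4 runs day 11 to 11 + 9 = day 20.

20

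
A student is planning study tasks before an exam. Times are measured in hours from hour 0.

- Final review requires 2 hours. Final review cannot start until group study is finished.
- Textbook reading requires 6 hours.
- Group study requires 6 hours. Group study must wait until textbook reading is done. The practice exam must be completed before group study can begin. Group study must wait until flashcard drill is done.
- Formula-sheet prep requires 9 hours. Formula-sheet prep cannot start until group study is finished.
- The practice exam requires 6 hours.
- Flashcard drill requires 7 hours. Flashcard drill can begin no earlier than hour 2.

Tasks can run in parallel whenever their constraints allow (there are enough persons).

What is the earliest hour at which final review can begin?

Nothing blocks the practice exam, so it runs from hour 0 to hour 6.
Flashcard drill waits on its own release at hour 2, so it starts at hour 2 and finishes at 2 + 7 = hour 9.
Nothing blocks textbook reading, so it runs from hour 0 to hour 6.
Group study has to wait for textbook reading (finishes hour 6); the practice exam (finishes hour 6); flashcard drill (finishes hour 9). The latest of these is hour 9, so group study runs hour 9 to 9 + 6 = hour 15.
Final review waits on group study (finishes hour 15), so the earliest it can start is hour 15.

15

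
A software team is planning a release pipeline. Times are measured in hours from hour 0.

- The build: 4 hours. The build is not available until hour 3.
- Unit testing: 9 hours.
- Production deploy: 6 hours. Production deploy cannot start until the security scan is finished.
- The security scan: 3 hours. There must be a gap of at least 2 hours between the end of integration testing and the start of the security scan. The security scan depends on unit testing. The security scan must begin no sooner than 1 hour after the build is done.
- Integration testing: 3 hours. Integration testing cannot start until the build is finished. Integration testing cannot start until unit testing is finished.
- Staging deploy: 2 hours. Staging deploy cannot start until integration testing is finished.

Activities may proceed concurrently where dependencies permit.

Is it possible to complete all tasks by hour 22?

Unit testing can start immediately at hour 0; it finishes at hour 9.
The build waits on its own release at hour 3, so it starts at hour 3 and finishes at 3 + 4 = hour 7.
Integration testing has to wait for the build (finishes hour 7); unit testing (finishes hour 9). The latest of these is hour 9, so integration testing runs hour 9 to 9 + 3 = hour 12.
Staging deploy waits on integration testing (finishes hour 12), so it starts at hour 12 and finishes at 12 + 2 = hour 14.
The security scan needs all of integration testing (finishes hour 12, plus 2-hour gap → hour 14); unit testing (finishes hour 9); the build (finishes hour 7, plus 1-hour gap → hour 8). That puts its earliest start at hour 14; it finishes at 14 + 3 = hour 17.
Production deploy waits on the security scan (finishes hour 17), so it starts at hour 17 and finishes at 17 + 6 = hour 23.
The earliest everything can be done is hour 23, which is after the deadline of 22, so it is not possible.

No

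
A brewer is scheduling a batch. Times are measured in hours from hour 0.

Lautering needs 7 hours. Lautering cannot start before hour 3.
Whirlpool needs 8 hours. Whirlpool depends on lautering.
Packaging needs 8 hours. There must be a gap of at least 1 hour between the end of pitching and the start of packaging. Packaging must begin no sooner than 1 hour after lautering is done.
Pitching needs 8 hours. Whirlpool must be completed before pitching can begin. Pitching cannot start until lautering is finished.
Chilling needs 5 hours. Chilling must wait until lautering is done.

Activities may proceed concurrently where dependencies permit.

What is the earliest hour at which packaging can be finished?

35

Lautering cannot begin until its own release at hour 3. It runs from hour 3 to 3 + 7 = hour 10.
After lautering (finishes hour 10), whirlpool can start at hour 10 and finishes at hour 18.
For pitching: whirlpool (finishes hour 18); lautering (finishes hour 10). Taking the maximum gives a start of hour 18, and it finishes at 18 + 8 = hour 26.
Packaging needs all of pitching (finishes hour 26, plus 1-hour gap → hour 27); lautering (finishes hour 10, plus 1-hour gap → hour 11). That puts its earliest start at hour 27; it finishes at 27 + 8 = hour 35.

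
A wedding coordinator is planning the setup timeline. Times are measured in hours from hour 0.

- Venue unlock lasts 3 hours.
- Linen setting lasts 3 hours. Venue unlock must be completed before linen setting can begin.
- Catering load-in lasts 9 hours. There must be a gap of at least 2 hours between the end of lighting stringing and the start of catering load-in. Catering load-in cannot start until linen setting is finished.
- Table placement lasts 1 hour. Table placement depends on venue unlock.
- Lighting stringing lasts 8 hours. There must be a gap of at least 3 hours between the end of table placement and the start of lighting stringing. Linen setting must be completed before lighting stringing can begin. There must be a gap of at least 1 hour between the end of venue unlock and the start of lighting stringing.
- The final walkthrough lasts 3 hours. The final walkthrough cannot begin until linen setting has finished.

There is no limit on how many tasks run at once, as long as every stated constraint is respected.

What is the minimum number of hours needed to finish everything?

Venue unlock can start immediately at hour 0; it finishes at hour 3.
After venue unlock (finishes hour 3), linen setting can start at hour 3 and finishes at hour 6.
The final walkthrough cannot begin until linen setting (finishes hour 6). It runs from hour 6 to 6 + 3 = hour 9.
Table placement cannot begin until venue unlock (finishes hour 3). It runs from hour 3 to 3 + 1 = hour 4.
For lighting stringing: table placement (finishes hour 4, plus 3-hour gap → hour 7); linen setting (finishes hour 6); venue unlock (finishes hour 3, plus 1-hour gap → hour 4). Taking the maximum gives a start of hour 7, and it finishes at 7 + 8 = hour 15.
For catering load-in: lighting stringing (finishes hour 15, plus 2-hour gap → hour 17); linen setting (finishes hour 6). Taking the maximum gives a start of hour 17, and it finishes at 17 + 9 = hour 26.
All tasks are finished once the last one completes. Finish times: Venue unlock at 3, Table placement at 4, Linen setting at 6, Lighting stringing at 15, Catering load-in at 26, The final walkthrough at 9. The latest is hour 26.

26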